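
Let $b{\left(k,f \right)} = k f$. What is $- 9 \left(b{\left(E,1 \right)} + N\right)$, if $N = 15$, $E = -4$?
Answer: $-99$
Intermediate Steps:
$b{\left(k,f \right)} = f k$
$- 9 \left(b{\left(E,1 \right)} + N\right) = - 9 \left(1 \left(-4\right) + 15\right) = - 9 \left(-4 + 15\right) = \left(-9\right) 11 = -99$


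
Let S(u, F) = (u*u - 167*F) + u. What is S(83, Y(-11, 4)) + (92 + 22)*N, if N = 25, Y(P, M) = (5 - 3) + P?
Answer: 11325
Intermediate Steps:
Y(P, M) = 2 + P
S(u, F) = u + u**2 - 167*F (S(u, F) = (u**2 - 167*F) + u = u + u**2 - 167*F)
S(83, Y(-11, 4)) + (92 + 22)*N = (83 + 83**2 - 167*(2 - 11)) + (92 + 22)*25 = (83 + 6889 - 167*(-9)) + 114*25 = (83 + 6889 + 1503) + 2850 = 8475 + 2850 = 11325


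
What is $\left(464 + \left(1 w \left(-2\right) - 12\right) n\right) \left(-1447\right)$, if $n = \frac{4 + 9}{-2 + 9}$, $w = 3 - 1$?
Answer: $- \frac{4398880}{7} \approx -6.2841 \cdot 10^{5}$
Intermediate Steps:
$w = 2$
$n = \frac{13}{7} \approx 1.8571$
$\left(464 + \left(1 w \left(-2\right) - 12\right) n\right) \left(-1447\right) = \left(464 + \left(1 \cdot 2 \left(-2\right) - 12\right) \frac{13}{7}\right) \left(-1447\right) = \left(464 + \left(2 \left(-2\right) - 12\right) \frac{13}{7}\right) \left(-1447\right) = \left(464 + \left(-4 - 12\right) \frac{13}{7}\right) \left(-1447\right) = \left(464 - \frac{208}{7}\right) \left(-1447\right) = \frac{3040}{7} \left(-1447\right) = - \frac{4398880}{7}$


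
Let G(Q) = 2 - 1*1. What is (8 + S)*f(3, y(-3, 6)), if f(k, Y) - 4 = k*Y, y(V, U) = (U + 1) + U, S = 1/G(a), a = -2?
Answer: 387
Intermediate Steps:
G(Q) = 1 (G(Q) = 2 - 1 = 1)
S = 1 (S = 1/1 = 1)
y(V, U) = 1 + 2*U (y(V, U) = (1 + U) + U = 1 + 2*U)
f(k, Y) = 4 + Y*k (f(k, Y) = 4 + k*Y = 4 + Y*k)
(8 + S)*f(3, y(-3, 6)) = (8 + 1)*(4 + (1 + 2*6)*3) = 9*(4 + (1 + 12)*3) = 9*(4 + 13*3) = 9*(4 + 39) = 9*43 = 387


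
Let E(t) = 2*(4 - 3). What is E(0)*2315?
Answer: 4630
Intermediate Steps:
E(t) = 2 (E(t) = 2*1 = 2)
E(0)*2315 = 2*2315 = 4630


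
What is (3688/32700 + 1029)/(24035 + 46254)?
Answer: 8412997/574612575 ≈ 0.014641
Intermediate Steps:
(3688/32700 + 1029)/(24035 + 46254) = (3688*(1/32700) + 1029)/70289 = (922/8175 + 1029)*(1/70289) = (8412997/8175)*(1/70289) = 8412997/574612575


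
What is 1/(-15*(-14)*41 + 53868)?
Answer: 1/62478 ≈ 1.6006e-5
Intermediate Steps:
1/(-15*(-14)*41 + 53868) = 1/(210*41 + 53868) = 1/(8610 + 53868) = 1/62478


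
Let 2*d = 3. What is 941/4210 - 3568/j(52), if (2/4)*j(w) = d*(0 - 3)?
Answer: 15029749/37890 ≈ 396.67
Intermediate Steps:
d = 3/2 (d = (½)*3 = 3/2 ≈ 1.5000)
j(w) = -9 (j(w) = 2*(3*(0 - 3)/2) = 2*((3/2)*(-3)) = 2*(-9/2) = -9)
941/4210 - 3568/j(52) = 941/4210 - 3568/(-9) = 941*(1/4210) - 3568*(-⅑) = 941/4210 + 3568/9 = 15029749/37890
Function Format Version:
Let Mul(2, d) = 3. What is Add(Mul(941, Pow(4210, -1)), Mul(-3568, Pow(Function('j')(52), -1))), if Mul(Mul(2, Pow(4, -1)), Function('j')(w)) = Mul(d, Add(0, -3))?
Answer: Rational(15029749, 37890) ≈ 396.67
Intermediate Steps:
d = Rational(3, 2) (d = Mul(Rational(1, 2), 3) = Rational(3, 2) ≈ 1.5000)
Function('j')(w) = -9 (Function('j')(w) = Mul(2, Mul(Rational(3, 2), Add(0, -3))) = Mul(2, Mul(Rational(3, 2), -3)) = Mul(2, Rational(-9, 2)) = -9)
Add(Mul(941, Pow(4210, -1)), Mul(-3568, Pow(Function('j')(52), -1))) = Add(Mul(941, Pow(4210, -1)), Mul(-3568, Pow(-9, -1))) = Add(Mul(941, Rational(1, 4210)), Mul(-3568, Rational(-1, 9))) = Add(Rational(941, 4210), Rational(3568, 9)) = Rational(15029749, 37890)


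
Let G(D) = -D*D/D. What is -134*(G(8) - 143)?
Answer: 20234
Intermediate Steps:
G(D) = -D (G(D) = -D**2/D = -D)
-134*(G(8) - 143) = -134*(-1*8 - 143) = -134*(-8 - 143) = -134*(-151) = 20234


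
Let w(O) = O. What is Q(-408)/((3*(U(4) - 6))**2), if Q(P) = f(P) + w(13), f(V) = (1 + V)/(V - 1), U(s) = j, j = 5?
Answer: 636/409 ≈ 1.5550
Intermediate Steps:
U(s) = 5
f(V) = (1 + V)/(-1 + V)
Q(P) = 13 + (1 + P)/(-1 + P) (Q(P) = (1 + P)/(-1 + P) + 13 = 13 + (1 + P)/(-1 + P))
Q(-408)/((3*(U(4) - 6))**2) = (2*(-6 + 7*(-408))/(-1 - 408))/((3*(5 - 6))**2) = (2*(-6 - 2856)/(-409))/((3*(-1))**2) = (2*(-1/409)*(-2862))/((-3)**2) = (5724/409)/9 = (5724/409)*(1/9) = 636/409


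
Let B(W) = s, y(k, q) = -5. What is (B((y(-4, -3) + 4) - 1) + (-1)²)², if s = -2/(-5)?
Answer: 49/25 ≈ 1.9600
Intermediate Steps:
s = ⅖ (s = -2*(-⅕) = ⅖ ≈ 0.40000)
B(W) = ⅖
(B((y(-4, -3) + 4) - 1) + (-1)²)² = (⅖ + (-1)²)² = (⅖ + 1)² = (7/5)² = 49/25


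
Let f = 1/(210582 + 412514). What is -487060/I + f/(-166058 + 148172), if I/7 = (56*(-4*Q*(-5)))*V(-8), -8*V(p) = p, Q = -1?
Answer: 692364180353/11144695056 ≈ 62.125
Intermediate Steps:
V(p) = -p/8
f = 1/623096 ≈ 1.6049e-6
I = -7840 (I = 7*((56*(-4*(-1)*(-5)))*(-⅛*(-8))) = 7*((56*(4*(-5)))*1) = 7*((56*(-20))*1) = 7*(-1120*1) = 7*(-1120) = -7840)
-487060/I + f/(-166058 + 148172) = -487060/(-7840) + 1/(623096*(-166058 + 148172)) = -487060*(-1/7840) + (1/623096)/(-17886) = 497/8 + (1/623096)*(-1/17886) = 497/8 - 1/11144695056 = 692364180353/11144695056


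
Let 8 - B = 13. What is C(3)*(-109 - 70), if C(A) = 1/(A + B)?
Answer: 179/2 ≈ 89.500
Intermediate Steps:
B = -5 (B = 8 - 1*13 = 8 - 13 = -5)
C(A) = 1/(-5 + A) (C(A) = 1/(A - 5) = 1/(-5 + A))
C(3)*(-109 - 70) = (-109 - 70)/(-5 + 3) = -179/(-2) = -½*(-179) = 179/2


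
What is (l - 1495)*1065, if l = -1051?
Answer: -2711490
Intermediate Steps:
(l - 1495)*1065 = (-1051 - 1495)*1065 = -2546*1065 = -2711490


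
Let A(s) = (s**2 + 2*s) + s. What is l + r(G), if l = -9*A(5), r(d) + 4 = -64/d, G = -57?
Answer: -20684/57 ≈ -362.88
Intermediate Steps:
A(s) = s**2 + 3*s
r(d) = -4 - 64/d
l = -360 (l = -45*(3 + 5) = -45*8 = -9*40 = -360)
l + r(G) = -360 + (-4 - 64/(-57)) = -360 + (-4 - 64*(-1/57)) = -360 + (-4 + 64/57) = -360 - 164/57 = -20684/57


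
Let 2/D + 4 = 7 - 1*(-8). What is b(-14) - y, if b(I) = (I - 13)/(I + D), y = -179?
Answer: 27505/152 ≈ 180.95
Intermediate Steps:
D = 2/11 (D = 2/(-4 + (7 - 1*(-8))) = 2/(-4 + (7 + 8)) = 2/(-4 + 15) = 2/11 ≈ 0.18182)
b(I) = (-13 + I)/(2/11 + I) (b(I) = (I - 13)/(I + 2/11) = (-13 + I)/(2/11 + I))
b(-14) - y = 11*(-13 - 14)/(2 + 11*(-14)) - 1*(-179) = 11*(-27)/(2 - 154) + 179 = 11*(-27)/(-152) + 179 = 11*(-1/152)*(-27) + 179 = 297/152 + 179 = 27505/152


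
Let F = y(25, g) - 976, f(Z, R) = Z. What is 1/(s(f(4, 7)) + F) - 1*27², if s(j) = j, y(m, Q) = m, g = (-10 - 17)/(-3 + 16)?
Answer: -690364/947 ≈ -729.00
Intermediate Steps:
g = -27/13 ≈ -2.0769
F = -951 (F = 25 - 976 = -951)
1/(s(f(4, 7)) + F) - 1*27² = 1/(4 - 951) - 1*27² = 1/(-947) - 1*729 = -1/947 - 729 = -690364/947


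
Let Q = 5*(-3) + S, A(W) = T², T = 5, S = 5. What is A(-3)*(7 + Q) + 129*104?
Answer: 13341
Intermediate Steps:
A(W) = 25 (A(W) = 5² = 25)
Q = -10 (Q = 5*(-3) + 5 = -15 + 5 = -10)
A(-3)*(7 + Q) + 129*104 = 25*(7 - 10) + 129*104 = 25*(-3) + 13416 = -75 + 13416 = 13341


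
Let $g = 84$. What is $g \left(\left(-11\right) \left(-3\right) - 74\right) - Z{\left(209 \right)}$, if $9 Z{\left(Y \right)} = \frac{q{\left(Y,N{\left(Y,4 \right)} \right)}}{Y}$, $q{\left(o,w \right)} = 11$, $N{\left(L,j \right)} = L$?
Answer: $- \frac{588925}{171} \approx -3444.0$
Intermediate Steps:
$Z{\left(Y \right)} = \frac{11}{9 Y}$ ($Z{\left(Y \right)} = \frac{11 \frac{1}{Y}}{9} = \frac{11}{9 Y}$)
$g \left(\left(-11\right) \left(-3\right) - 74\right) - Z{\left(209 \right)} = 84 \left(\left(-11\right) \left(-3\right) - 74\right) - \frac{11}{9 \cdot 209} = 84 \left(33 - 74\right) - \frac{11}{9} \cdot \frac{1}{209} = 84 \left(-41\right) - \frac{1}{171} = -3444 - \frac{1}{171} = - \frac{588925}{171}$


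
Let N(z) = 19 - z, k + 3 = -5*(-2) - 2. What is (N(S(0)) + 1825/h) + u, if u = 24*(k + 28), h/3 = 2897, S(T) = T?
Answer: 7050226/8691 ≈ 811.21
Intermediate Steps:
k = 5 (k = -3 + (-5*(-2) - 2) = -3 + (10 - 2) = -3 + 8 = 5)
h = 8691 (h = 3*2897 = 8691)
u = 792 (u = 24*(5 + 28) = 24*33 = 792)
(N(S(0)) + 1825/h) + u = ((19 - 1*0) + 1825/8691) + 792 = ((19 + 0) + 1825*(1/8691)) + 792 = (19 + 1825/8691) + 792 = 166954/8691 + 792 = 7050226/8691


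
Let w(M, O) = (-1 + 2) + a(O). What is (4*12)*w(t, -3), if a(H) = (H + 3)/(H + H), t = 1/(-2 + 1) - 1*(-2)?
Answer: 48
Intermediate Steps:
t = 1 (t = 1/(-1) + 2 = -1 + 2 = 1)
a(H) = (3 + H)/(2*H) (a(H) = (3 + H)/((2*H)) = (3 + H)*(1/(2*H)) = (3 + H)/(2*H))
w(M, O) = 1 + (3 + O)/(2*O) (w(M, O) = (-1 + 2) + (3 + O)/(2*O) = 1 + (3 + O)/(2*O))
(4*12)*w(t, -3) = (4*12)*((3/2)*(1 - 3)/(-3)) = 48*((3/2)*(-1/3)*(-2)) = 48*1 = 48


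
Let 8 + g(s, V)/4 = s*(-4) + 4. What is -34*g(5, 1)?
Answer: 3264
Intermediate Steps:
g(s, V) = -16 - 16*s (g(s, V) = -32 + 4*(s*(-4) + 4) = -32 + 4*(-4*s + 4) = -32 + 4*(4 - 4*s) = -32 + (16 - 16*s) = -16 - 16*s)
-34*g(5, 1) = -34*(-16 - 16*5) = -34*(-16 - 80) = -34*(-96) = 3264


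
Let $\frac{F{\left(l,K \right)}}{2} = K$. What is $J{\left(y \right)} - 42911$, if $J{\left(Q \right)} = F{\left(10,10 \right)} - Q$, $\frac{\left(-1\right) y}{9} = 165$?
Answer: $-41406$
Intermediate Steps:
$y = -1485$ ($y = \left(-9\right) 165 = -1485$)
$F{\left(l,K \right)} = 2 K$
$J{\left(Q \right)} = 20 - Q$ ($J{\left(Q \right)} = 2 \cdot 10 - Q = 20 - Q$)
$J{\left(y \right)} - 42911 = \left(20 - -1485\right) - 42911 = \left(20 + 1485\right) - 42911 = 1505 - 42911 = -41406$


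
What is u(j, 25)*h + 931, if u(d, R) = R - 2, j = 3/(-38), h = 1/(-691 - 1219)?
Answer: 1778187/1910 ≈ 930.99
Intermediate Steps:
h = -1/1910 (h = 1/(-1910) = -1/1910 ≈ -0.00052356)
j = -3/38 (j = 3*(-1/38) = -3/38 ≈ -0.078947)
u(d, R) = -2 + R
u(j, 25)*h + 931 = (-2 + 25)*(-1/1910) + 931 = 23*(-1/1910) + 931 = -23/1910 + 931 = 1778187/1910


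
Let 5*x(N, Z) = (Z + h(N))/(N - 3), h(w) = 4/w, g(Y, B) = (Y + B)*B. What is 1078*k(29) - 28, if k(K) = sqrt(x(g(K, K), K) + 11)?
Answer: -28 + 2156*sqrt(163044617430)/243455 ≈ 3547.9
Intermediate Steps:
g(Y, B) = B*(B + Y) (g(Y, B) = (B + Y)*B = B*(B + Y))
x(N, Z) = (Z + 4/N)/(5*(-3 + N)) (x(N, Z) = ((Z + 4/N)/(N - 3))/5 = ((Z + 4/N)/(-3 + N))/5 = (Z + 4/N)/(5*(-3 + N)))
k(K) = sqrt(11 + (4 + 2*K**3)/(10*K**2*(-3 + 2*K**2))) (k(K) = sqrt((4 + (K*(K + K))*K)/(5*((K*(K + K)))*(-3 + K*(K + K))) + 11) = sqrt((4 + (K*(2*K))*K)/(5*((K*(2*K)))*(-3 + K*(2*K))) + 11) = sqrt((4 + (2*K**2)*K)/(5*((2*K**2))*(-3 + 2*K**2)) + 11) = sqrt((1/(2*K**2))*(4 + 2*K**3)/(5*(-3 + 2*K**2)) + 11) = sqrt((4 + 2*K**3)/(10*K**2*(-3 + 2*K**2)) + 11) = sqrt(11 + (4 + 2*K**3)/(10*K**2*(-3 + 2*K**2))))
1078*k(29) - 28 = 1078*(sqrt(275 + 5*29/(-3 + 2*29**2) + 10/(29**2*(-3 + 2*29**2)))/5) - 28 = 1078*(sqrt(275 + 5*29/(-3 + 2*841) + 10*(1/841)/(-3 + 2*841))/5) - 28 = 1078*(sqrt(275 + 5*29/(-3 + 1682) + 10*(1/841)/(-3 + 1682))/5) - 28 = 1078*(sqrt(275 + 5*29/1679 + 10*(1/841)/1679)/5) - 28 = 1078*(sqrt(275 + 5*29*(1/1679) + 10*(1/841)*(1/1679))/5) - 28 = 1078*(sqrt(275 + 145/1679 + 10/1412039)/5) - 28 = 1078*(sqrt(388432680/1412039)/5) - 28 = 1078*((2*sqrt(163044617430)/48691)/5) - 28 = 1078*(2*sqrt(163044617430)/243455) - 28 = 2156*sqrt(163044617430)/243455 - 28 = -28 + 2156*sqrt(163044617430)/243455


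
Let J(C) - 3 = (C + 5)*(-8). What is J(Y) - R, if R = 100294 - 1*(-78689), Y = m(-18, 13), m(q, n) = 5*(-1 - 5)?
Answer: -178780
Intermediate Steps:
m(q, n) = -30 (m(q, n) = 5*(-6) = -30)
Y = -30
J(C) = -37 - 8*C (J(C) = 3 + (C + 5)*(-8) = 3 + (5 + C)*(-8) = 3 + (-40 - 8*C) = -37 - 8*C)
R = 178983 (R = 100294 + 78689 = 178983)
J(Y) - R = (-37 - 8*(-30)) - 1*178983 = (-37 + 240) - 178983 = 203 - 178983 = -178780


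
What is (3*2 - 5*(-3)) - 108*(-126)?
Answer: 13629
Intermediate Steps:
(3*2 - 5*(-3)) - 108*(-126) = (6 + 15) + 13608 = 21 + 13608 = 13629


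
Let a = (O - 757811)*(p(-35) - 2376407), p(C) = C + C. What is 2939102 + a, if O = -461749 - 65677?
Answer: 3054339109151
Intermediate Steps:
p(C) = 2*C
O = -527426
a = 3054336170049 (a = (-527426 - 757811)*(2*(-35) - 2376407) = -1285237*(-70 - 2376407) = -1285237*(-2376477) = 3054336170049)
2939102 + a = 2939102 + 3054336170049 = 3054339109151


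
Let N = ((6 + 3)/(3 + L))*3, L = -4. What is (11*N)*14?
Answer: -4158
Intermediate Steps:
N = -27 (N = ((6 + 3)/(3 - 4))*3 = (9/(-1))*3 = (9*(-1))*3 = -9*3 = -27)
(11*N)*14 = (11*(-27))*14 = -297*14 = -4158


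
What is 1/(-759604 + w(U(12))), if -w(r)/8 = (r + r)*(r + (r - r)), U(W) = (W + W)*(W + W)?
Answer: -1/6068020 ≈ -1.6480e-7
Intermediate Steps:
U(W) = 4*W² (U(W) = (2*W)*(2*W) = 4*W²)
w(r) = -16*r² (w(r) = -8*(r + r)*(r + (r - r)) = -8*2*r*(r + 0) = -8*2*r*r = -16*r²)
1/(-759604 + w(U(12))) = 1/(-759604 - 16*(4*12²)²) = 1/(-759604 - 16*(4*144)²) = 1/(-759604 - 16*576²) = 1/(-759604 - 16*331776) = 1/(-759604 - 5308416) = 1/(-6068020) = -1/6068020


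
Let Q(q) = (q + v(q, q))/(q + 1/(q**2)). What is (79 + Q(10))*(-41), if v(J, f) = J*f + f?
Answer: -3734239/1001 ≈ -3730.5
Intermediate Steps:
v(J, f) = f + J*f
Q(q) = (q + q*(1 + q))/(q + q**(-2)) (Q(q) = (q + q*(1 + q))/(q + 1/(q**2)) = (q + q*(1 + q))/(q + q**(-2)))
(79 + Q(10))*(-41) = (79 + 10**3*(2 + 10)/(1 + 10**3))*(-41) = (79 + 1000*12/(1 + 1000))*(-41) = (79 + 1000*12/1001)*(-41) = (79 + 1000*(1/1001)*12)*(-41) = (79 + 12000/1001)*(-41) = (91079/1001)*(-41) = -3734239/1001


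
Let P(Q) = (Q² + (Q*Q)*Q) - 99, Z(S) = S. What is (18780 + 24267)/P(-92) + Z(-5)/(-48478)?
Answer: -2082980851/37343718394 ≈ -0.055779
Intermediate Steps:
P(Q) = -99 + Q² + Q³ (P(Q) = (Q² + Q²*Q) - 99 = (Q² + Q³) - 99 = -99 + Q² + Q³)
(18780 + 24267)/P(-92) + Z(-5)/(-48478) = (18780 + 24267)/(-99 + (-92)² + (-92)³) - 5/(-48478) = 43047/(-99 + 8464 - 778688) - 5*(-1/48478) = 43047/(-770323) + 5/48478 = 43047*(-1/770323) + 5/48478 = -43047/770323 + 5/48478 = -2082980851/37343718394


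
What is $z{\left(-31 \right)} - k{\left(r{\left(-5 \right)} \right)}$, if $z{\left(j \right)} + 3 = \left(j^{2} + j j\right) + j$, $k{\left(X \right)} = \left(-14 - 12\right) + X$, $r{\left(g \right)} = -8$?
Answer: $1922$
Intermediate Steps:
$k{\left(X \right)} = -26 + X$
$z{\left(j \right)} = -3 + j + 2 j^{2}$ ($z{\left(j \right)} = -3 + \left(\left(j^{2} + j j\right) + j\right) = -3 + \left(\left(j^{2} + j^{2}\right) + j\right) = -3 + \left(2 j^{2} + j\right) = -3 + \left(j + 2 j^{2}\right) = -3 + j + 2 j^{2}$)
$z{\left(-31 \right)} - k{\left(r{\left(-5 \right)} \right)} = \left(-3 - 31 + 2 \left(-31\right)^{2}\right) - \left(-26 - 8\right) = \left(-3 - 31 + 2 \cdot 961\right) - -34 = \left(-3 - 31 + 1922\right) + 34 = 1888 + 34 = 1922$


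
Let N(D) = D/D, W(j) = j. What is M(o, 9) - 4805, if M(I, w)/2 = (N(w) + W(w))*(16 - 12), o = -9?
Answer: -4725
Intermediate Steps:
N(D) = 1
M(I, w) = 8 + 8*w (M(I, w) = 2*((1 + w)*(16 - 12)) = 2*((1 + w)*4) = 2*(4 + 4*w) = 8 + 8*w)
M(o, 9) - 4805 = (8 + 8*9) - 4805 = (8 + 72) - 4805 = 80 - 4805 = -4725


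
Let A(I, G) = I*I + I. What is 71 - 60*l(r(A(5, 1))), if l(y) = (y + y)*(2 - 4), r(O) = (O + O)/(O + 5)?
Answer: 3377/7 ≈ 482.43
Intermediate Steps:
A(I, G) = I + I**2 (A(I, G) = I**2 + I = I + I**2)
r(O) = 2*O/(5 + O) (r(O) = (2*O)/(5 + O) = 2*O/(5 + O))
l(y) = -4*y (l(y) = (2*y)*(-2) = -4*y)
71 - 60*l(r(A(5, 1))) = 71 - (-240)*2*(5*(1 + 5))/(5 + 5*(1 + 5)) = 71 - (-240)*2*(5*6)/(5 + 5*6) = 71 - (-240)*2*30/(5 + 30) = 71 - (-240)*2*30/35 = 71 - (-240)*2*30*(1/35) = 71 - (-240)*12/7 = 71 - 60*(-48/7) = 71 + 2880/7 = 3377/7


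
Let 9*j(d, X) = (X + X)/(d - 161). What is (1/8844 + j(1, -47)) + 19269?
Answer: 10224936859/530640 ≈ 19269.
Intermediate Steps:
j(d, X) = 2*X/(9*(-161 + d)) (j(d, X) = ((X + X)/(d - 161))/9 = ((2*X)/(-161 + d))/9 = (2*X/(-161 + d))/9 = 2*X/(9*(-161 + d)))
(1/8844 + j(1, -47)) + 19269 = (1/8844 + (2/9)*(-47)/(-161 + 1)) + 19269 = (1/8844 + (2/9)*(-47)/(-160)) + 19269 = (1/8844 + (2/9)*(-47)*(-1/160)) + 19269 = (1/8844 + 47/720) + 19269 = 34699/530640 + 19269 = 10224936859/530640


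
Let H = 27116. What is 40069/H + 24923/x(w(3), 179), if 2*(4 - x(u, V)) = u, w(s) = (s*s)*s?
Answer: -1350862825/515204 ≈ -2622.0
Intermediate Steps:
w(s) = s³ (w(s) = s²*s = s³)
x(u, V) = 4 - u/2
40069/H + 24923/x(w(3), 179) = 40069/27116 + 24923/(4 - ½*3³) = 40069*(1/27116) + 24923/(4 - ½*27) = 40069/27116 + 24923/(4 - 27/2) = 40069/27116 + 24923/(-19/2) = 40069/27116 + 24923*(-2/19) = 40069/27116 - 49846/19 = -1350862825/515204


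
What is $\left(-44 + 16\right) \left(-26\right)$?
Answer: $728$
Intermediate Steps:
$\left(-44 + 16\right) \left(-26\right) = \left(-28\right) \left(-26\right) = 728$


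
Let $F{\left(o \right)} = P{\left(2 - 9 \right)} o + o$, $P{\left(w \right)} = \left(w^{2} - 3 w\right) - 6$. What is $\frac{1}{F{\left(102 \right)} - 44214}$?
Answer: $- \frac{1}{37584} \approx -2.6607 \cdot 10^{-5}$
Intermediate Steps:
$P{\left(w \right)} = -6 + w^{2} - 3 w$
$F{\left(o \right)} = 65 o$ ($F{\left(o \right)} = \left(-6 + \left(2 - 9\right)^{2} - 3 \left(2 - 9\right)\right) o + o = \left(-6 + \left(-7\right)^{2} - -21\right) o + o = \left(-6 + 49 + 21\right) o + o = 64 o + o = 65 o$)
$\frac{1}{F{\left(102 \right)} - 44214} = \frac{1}{65 \cdot 102 - 44214} = \frac{1}{6630 - 44214} = \frac{1}{-37584} = - \frac{1}{37584}$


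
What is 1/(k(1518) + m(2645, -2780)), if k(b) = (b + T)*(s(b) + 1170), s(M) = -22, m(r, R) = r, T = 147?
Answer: 1/1914065 ≈ 5.2245e-7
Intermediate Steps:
k(b) = 168756 + 1148*b (k(b) = (b + 147)*(-22 + 1170) = (147 + b)*1148 = 168756 + 1148*b)
1/(k(1518) + m(2645, -2780)) = 1/((168756 + 1148*1518) + 2645) = 1/((168756 + 1742664) + 2645) = 1/(1911420 + 2645) = 1/1914065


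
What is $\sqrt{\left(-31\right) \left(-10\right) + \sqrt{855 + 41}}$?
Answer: $\sqrt{310 + 8 \sqrt{14}} \approx 18.437$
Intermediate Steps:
$\sqrt{\left(-31\right) \left(-10\right) + \sqrt{855 + 41}} = \sqrt{310 + \sqrt{896}} = \sqrt{310 + 8 \sqrt{14}}$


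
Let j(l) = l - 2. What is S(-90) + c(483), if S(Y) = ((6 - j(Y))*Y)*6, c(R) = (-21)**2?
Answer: -52479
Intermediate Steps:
c(R) = 441
j(l) = -2 + l
S(Y) = 6*Y*(8 - Y) (S(Y) = ((6 - (-2 + Y))*Y)*6 = ((6 + (2 - Y))*Y)*6 = ((8 - Y)*Y)*6 = (Y*(8 - Y))*6 = 6*Y*(8 - Y))
S(-90) + c(483) = 6*(-90)*(8 - 1*(-90)) + 441 = 6*(-90)*(8 + 90) + 441 = 6*(-90)*98 + 441 = -52920 + 441 = -52479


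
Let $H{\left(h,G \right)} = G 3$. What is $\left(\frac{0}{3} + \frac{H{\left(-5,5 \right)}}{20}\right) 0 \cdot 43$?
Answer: $0$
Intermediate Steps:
$H{\left(h,G \right)} = 3 G$
$\left(\frac{0}{3} + \frac{H{\left(-5,5 \right)}}{20}\right) 0 \cdot 43 = \left(\frac{0}{3} + \frac{3 \cdot 5}{20}\right) 0 \cdot 43 = \left(0 \cdot \frac{1}{3} + 15 \cdot \frac{1}{20}\right) 0 \cdot 43 = \left(0 + \frac{3}{4}\right) 0 \cdot 43 = \frac{3}{4} \cdot 0 \cdot 43 = 0 \cdot 43 = 0$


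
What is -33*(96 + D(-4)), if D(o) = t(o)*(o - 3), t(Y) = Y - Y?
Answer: -3168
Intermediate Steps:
t(Y) = 0
D(o) = 0 (D(o) = 0*(o - 3) = 0*(-3 + o) = 0)
-33*(96 + D(-4)) = -33*(96 + 0) = -33*96 = -3168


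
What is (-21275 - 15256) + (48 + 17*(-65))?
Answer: -37588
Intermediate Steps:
(-21275 - 15256) + (48 + 17*(-65)) = -36531 + (48 - 1105) = -36531 - 1057 = -37588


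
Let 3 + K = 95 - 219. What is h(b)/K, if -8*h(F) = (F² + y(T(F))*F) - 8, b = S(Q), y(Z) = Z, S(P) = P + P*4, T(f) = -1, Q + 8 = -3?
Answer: 384/127 ≈ 3.0236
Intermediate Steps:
Q = -11 (Q = -8 - 3 = -11)
S(P) = 5*P (S(P) = P + 4*P = 5*P)
K = -127 (K = -3 + (95 - 219) = -3 - 124 = -127)
b = -55 (b = 5*(-11) = -55)
h(F) = 1 - F²/8 + F/8 (h(F) = -((F² - F) - 8)/8 = -(-8 + F² - F)/8 = 1 - F²/8 + F/8)
h(b)/K = (1 - ⅛*(-55)² + (⅛)*(-55))/(-127) = (1 - ⅛*3025 - 55/8)*(-1/127) = (1 - 3025/8 - 55/8)*(-1/127) = -384*(-1/127) = 384/127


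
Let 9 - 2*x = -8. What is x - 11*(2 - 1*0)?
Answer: -27/2 ≈ -13.500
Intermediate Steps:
x = 17/2 (x = 9/2 - ½*(-8) = 9/2 + 4 = 17/2 ≈ 8.5000)
x - 11*(2 - 1*0) = 17/2 - 11*(2 - 1*0) = 17/2 - 11*(2 + 0) = 17/2 - 11*2 = 17/2 - 22 = -27/2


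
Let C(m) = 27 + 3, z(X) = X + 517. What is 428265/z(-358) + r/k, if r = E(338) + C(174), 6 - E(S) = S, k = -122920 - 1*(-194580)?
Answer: 5114903647/1898990 ≈ 2693.5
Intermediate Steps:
z(X) = 517 + X
k = 71660 (k = -122920 + 194580 = 71660)
E(S) = 6 - S
C(m) = 30
r = -302 (r = (6 - 1*338) + 30 = (6 - 338) + 30 = -332 + 30 = -302)
428265/z(-358) + r/k = 428265/(517 - 358) - 302/71660 = 428265/159 - 302*1/71660 = 428265*(1/159) - 151/35830 = 142755/53 - 151/35830 = 5114903647/1898990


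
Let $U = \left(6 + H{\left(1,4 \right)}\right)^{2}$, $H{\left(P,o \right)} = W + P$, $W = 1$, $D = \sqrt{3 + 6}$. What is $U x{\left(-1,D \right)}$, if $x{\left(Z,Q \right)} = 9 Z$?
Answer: $-576$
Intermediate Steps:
$D = 3$ ($D = \sqrt{9} = 3$)
$H{\left(P,o \right)} = 1 + P$
$U = 64$ ($U = \left(6 + \left(1 + 1\right)\right)^{2} = \left(6 + 2\right)^{2} = 8^{2} = 64$)
$U x{\left(-1,D \right)} = 64 \cdot 9 \left(-1\right) = 64 \left(-9\right) = -576$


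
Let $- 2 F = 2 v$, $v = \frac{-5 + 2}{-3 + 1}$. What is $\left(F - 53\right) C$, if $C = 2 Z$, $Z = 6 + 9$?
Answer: $-1635$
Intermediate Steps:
$Z = 15$
$C = 30$ ($C = 2 \cdot 15 = 30$)
$v = \frac{3}{2}$ ($v = - \frac{3}{-2} = \left(-3\right) \left(- \frac{1}{2}\right) = \frac{3}{2} \approx 1.5$)
$F = - \frac{3}{2}$ ($F = - \frac{2 \cdot \frac{3}{2}}{2} = \left(- \frac{1}{2}\right) 3 = - \frac{3}{2} \approx -1.5$)
$\left(F - 53\right) C = \left(- \frac{3}{2} - 53\right) 30 = \left(- \frac{109}{2}\right) 30 = -1635$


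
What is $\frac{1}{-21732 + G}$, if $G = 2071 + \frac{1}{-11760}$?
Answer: $- \frac{11760}{231213361} \approx -5.0862 \cdot 10^{-5}$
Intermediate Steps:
$G = \frac{24354959}{11760}$ ($G = 2071 - \frac{1}{11760} = \frac{24354959}{11760} \approx 2071.0$)
$\frac{1}{-21732 + G} = \frac{1}{-21732 + \frac{24354959}{11760}} = \frac{1}{- \frac{231213361}{11760}} = - \frac{11760}{231213361}$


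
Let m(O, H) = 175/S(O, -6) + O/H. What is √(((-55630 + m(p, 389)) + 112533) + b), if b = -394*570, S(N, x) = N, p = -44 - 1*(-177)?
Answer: I*√9159580970905/7391 ≈ 409.48*I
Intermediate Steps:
p = 133 (p = -44 + 177 = 133)
m(O, H) = 175/O + O/H
b = -224580
√(((-55630 + m(p, 389)) + 112533) + b) = √(((-55630 + (175/133 + 133/389)) + 112533) - 224580) = √(((-55630 + (175*(1/133) + 133*(1/389))) + 112533) - 224580) = √(((-55630 + (25/19 + 133/389)) + 112533) - 224580) = √(((-55630 + 12252/7391) + 112533) - 224580) = √((-411149078/7391 + 112533) - 224580) = √(420582325/7391 - 224580) = √(-1239288455/7391) = I*√9159580970905/7391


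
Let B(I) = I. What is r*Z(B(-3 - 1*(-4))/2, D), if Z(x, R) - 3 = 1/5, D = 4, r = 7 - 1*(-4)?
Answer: 176/5 ≈ 35.200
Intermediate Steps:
r = 11 (r = 7 + 4 = 11)
Z(x, R) = 16/5 (Z(x, R) = 3 + 1/5 = 3 + ⅕ = 16/5)
r*Z(B(-3 - 1*(-4))/2, D) = 11*(16/5) = 176/5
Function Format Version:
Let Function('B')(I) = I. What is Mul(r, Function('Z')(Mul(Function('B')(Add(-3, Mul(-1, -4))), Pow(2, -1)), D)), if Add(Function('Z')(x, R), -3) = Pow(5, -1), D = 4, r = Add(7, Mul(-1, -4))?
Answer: Rational(176, 5) ≈ 35.200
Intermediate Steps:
r = 11 (r = Add(7, 4) = 11)
Function('Z')(x, R) = Rational(16, 5) (Function('Z')(x, R) = Add(3, Pow(5, -1)) = Add(3, Rational(1, 5)) = Rational(16, 5))
Mul(r, Function('Z')(Mul(Function('B')(Add(-3, Mul(-1, -4))), Pow(2, -1)), D)) = Mul(11, Rational(16, 5)) = Rational(176, 5)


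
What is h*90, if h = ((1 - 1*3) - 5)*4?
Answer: -2520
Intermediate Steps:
h = -28 (h = ((1 - 3) - 5)*4 = (-2 - 5)*4 = -7*4 = -28)
h*90 = -28*90 = -2520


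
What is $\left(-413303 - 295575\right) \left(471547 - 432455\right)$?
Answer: $-27711458776$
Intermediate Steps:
$\left(-413303 - 295575\right) \left(471547 - 432455\right) = \left(-708878\right) 39092 = -27711458776$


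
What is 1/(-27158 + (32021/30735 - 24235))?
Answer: -30735/1579531834 ≈ -1.9458e-5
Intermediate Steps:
1/(-27158 + (32021/30735 - 24235)) = 1/(-27158 - 744830704/30735) = 1/(-1579531834/30735) = -30735/1579531834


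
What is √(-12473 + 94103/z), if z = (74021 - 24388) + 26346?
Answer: 6*I*√1999919162021/75979 ≈ 111.68*I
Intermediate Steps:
z = 75979 (z = 49633 + 26346 = 75979)
√(-12473 + 94103/z) = √(-12473 + 94103/75979) = √(-947591964/75979) = 6*I*√1999919162021/75979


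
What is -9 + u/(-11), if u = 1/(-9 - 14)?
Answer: -2276/253 ≈ -8.9960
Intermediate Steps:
u = -1/23 (u = 1/(-23) = -1/23 ≈ -0.043478)
-9 + u/(-11) = -9 - 1/23/(-11) = -9 - 1/23*(-1/11) = -9 + 1/253 = -2276/253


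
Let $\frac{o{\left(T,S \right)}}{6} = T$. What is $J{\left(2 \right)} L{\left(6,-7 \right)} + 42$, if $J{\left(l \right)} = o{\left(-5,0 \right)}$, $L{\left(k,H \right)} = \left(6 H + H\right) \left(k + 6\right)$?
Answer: $17682$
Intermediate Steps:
$L{\left(k,H \right)} = 7 H \left(6 + k\right)$
$o{\left(T,S \right)} = 6 T$
$J{\left(l \right)} = -30$ ($J{\left(l \right)} = 6 \left(-5\right) = -30$)
$J{\left(2 \right)} L{\left(6,-7 \right)} + 42 = - 30 \cdot 7 \left(-7\right) \left(6 + 6\right) + 42 = - 30 \cdot 7 \left(-7\right) 12 + 42 = \left(-30\right) \left(-588\right) + 42 = 17640 + 42 = 17682$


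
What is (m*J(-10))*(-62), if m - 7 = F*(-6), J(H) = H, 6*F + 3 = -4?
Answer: 8680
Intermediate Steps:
F = -7/6 (F = -½ + (⅙)*(-4) = -½ - ⅔ = -7/6 ≈ -1.1667)
m = 14 (m = 7 - 7/6*(-6) = 7 + 7 = 14)
(m*J(-10))*(-62) = (14*(-10))*(-62) = -140*(-62) = 8680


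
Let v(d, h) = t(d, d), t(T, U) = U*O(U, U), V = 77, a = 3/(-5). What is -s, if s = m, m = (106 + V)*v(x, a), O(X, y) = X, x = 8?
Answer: -11712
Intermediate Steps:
a = -3/5 (a = 3*(-1/5) = -3/5 ≈ -0.60000)
t(T, U) = U**2 (t(T, U) = U*U = U**2)
v(d, h) = d**2
m = 11712 (m = (106 + 77)*8**2 = 183*64 = 11712)
s = 11712
-s = -1*11712 = -11712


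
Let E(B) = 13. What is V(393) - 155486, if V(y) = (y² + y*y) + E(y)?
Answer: 153425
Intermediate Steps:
V(y) = 13 + 2*y² (V(y) = (y² + y*y) + 13 = (y² + y²) + 13 = 2*y² + 13 = 13 + 2*y²)
V(393) - 155486 = (13 + 2*393²) - 155486 = (13 + 2*154449) - 155486 = (13 + 308898) - 155486 = 308911 - 155486 = 153425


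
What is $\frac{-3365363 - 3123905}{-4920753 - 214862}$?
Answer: $\frac{6489268}{5135615} \approx 1.2636$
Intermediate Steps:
$\frac{-3365363 - 3123905}{-4920753 - 214862} = - \frac{6489268}{-5135615} = \left(-6489268\right) \left(- \frac{1}{5135615}\right) = \frac{6489268}{5135615}$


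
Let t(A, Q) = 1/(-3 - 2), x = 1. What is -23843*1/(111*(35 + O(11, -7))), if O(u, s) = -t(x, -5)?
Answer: -119215/19536 ≈ -6.1023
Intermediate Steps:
t(A, Q) = -1/5 (t(A, Q) = 1/(-5) = -1/5)
O(u, s) = 1/5 (O(u, s) = -1*(-1/5) = 1/5)
-23843*1/(111*(35 + O(11, -7))) = -23843*1/(111*(35 + 1/5)) = -23843/((176/5)*111) = -23843/19536/5 = -23843*5/19536 = -119215/19536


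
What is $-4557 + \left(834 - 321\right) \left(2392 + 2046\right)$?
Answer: $2272137$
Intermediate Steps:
$-4557 + \left(834 - 321\right) \left(2392 + 2046\right) = -4557 + 513 \cdot 4438 = -4557 + 2276694 = 2272137$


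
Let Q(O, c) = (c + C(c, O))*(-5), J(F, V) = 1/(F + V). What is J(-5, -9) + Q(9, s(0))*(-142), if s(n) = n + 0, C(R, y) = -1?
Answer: -9941/14 ≈ -710.07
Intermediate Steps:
s(n) = n
Q(O, c) = 5 - 5*c (Q(O, c) = (c - 1)*(-5) = (-1 + c)*(-5) = 5 - 5*c)
J(-5, -9) + Q(9, s(0))*(-142) = 1/(-5 - 9) + (5 - 5*0)*(-142) = 1/(-14) + (5 + 0)*(-142) = -1/14 + 5*(-142) = -1/14 - 710 = -9941/14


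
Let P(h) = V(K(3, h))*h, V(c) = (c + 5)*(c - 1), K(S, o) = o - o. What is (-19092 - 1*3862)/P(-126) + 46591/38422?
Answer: -426293129/12102930 ≈ -35.222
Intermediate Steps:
K(S, o) = 0
V(c) = (-1 + c)*(5 + c) (V(c) = (5 + c)*(-1 + c) = (-1 + c)*(5 + c))
P(h) = -5*h (P(h) = (-5 + 0² + 4*0)*h = (-5 + 0 + 0)*h = -5*h)
(-19092 - 1*3862)/P(-126) + 46591/38422 = (-19092 - 1*3862)/((-5*(-126))) + 46591/38422 = (-19092 - 3862)/630 + 46591*(1/38422) = -22954*1/630 + 46591/38422 = -11477/315 + 46591/38422 = -426293129/12102930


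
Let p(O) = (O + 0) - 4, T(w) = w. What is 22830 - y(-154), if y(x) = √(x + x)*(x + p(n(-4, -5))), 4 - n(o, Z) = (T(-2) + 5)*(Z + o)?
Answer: 22830 + 254*I*√77 ≈ 22830.0 + 2228.8*I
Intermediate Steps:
n(o, Z) = 4 - 3*Z - 3*o (n(o, Z) = 4 - (-2 + 5)*(Z + o) = 4 - 3*(Z + o) = 4 - (3*Z + 3*o) = 4 + (-3*Z - 3*o) = 4 - 3*Z - 3*o)
p(O) = -4 + O (p(O) = O - 4 = -4 + O)
y(x) = √2*√x*(27 + x) (y(x) = √(x + x)*(x + (-4 + (4 - 3*(-5) - 3*(-4)))) = √(2*x)*(x + (-4 + (4 + 15 + 12))) = (√2*√x)*(x + (-4 + 31)) = (√2*√x)*(x + 27) = (√2*√x)*(27 + x) = √2*√x*(27 + x))
22830 - y(-154) = 22830 - √2*√(-154)*(27 - 154) = 22830 - √2*I*√154*(-127) = 22830 - (-254)*I*√77 = 22830 + 254*I*√77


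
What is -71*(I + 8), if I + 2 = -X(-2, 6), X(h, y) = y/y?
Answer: -355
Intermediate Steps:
X(h, y) = 1
I = -3 (I = -2 - 1*1 = -2 - 1 = -3)
-71*(I + 8) = -71*(-3 + 8) = -71*5 = -355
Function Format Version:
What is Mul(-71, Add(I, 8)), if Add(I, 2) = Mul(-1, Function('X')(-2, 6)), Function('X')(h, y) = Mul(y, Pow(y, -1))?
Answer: -355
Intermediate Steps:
Function('X')(h, y) = 1
I = -3 (I = Add(-2, Mul(-1, 1)) = Add(-2, -1) = -3)
Mul(-71, Add(I, 8)) = Mul(-71, Add(-3, 8)) = Mul(-71, 5) = -355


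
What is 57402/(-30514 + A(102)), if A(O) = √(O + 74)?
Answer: -39808287/21161455 - 57402*√11/232776005 ≈ -1.8820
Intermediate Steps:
A(O) = √(74 + O)
57402/(-30514 + A(102)) = 57402/(-30514 + √(74 + 102)) = 57402/(-30514 + √176) = 57402/(-30514 + 4*√11)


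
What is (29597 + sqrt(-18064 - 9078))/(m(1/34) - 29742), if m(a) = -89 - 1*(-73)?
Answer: -29597/29758 - I*sqrt(27142)/29758 ≈ -0.99459 - 0.0055363*I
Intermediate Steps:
m(a) = -16 (m(a) = -89 + 73 = -16)
(29597 + sqrt(-18064 - 9078))/(m(1/34) - 29742) = (29597 + sqrt(-18064 - 9078))/(-16 - 29742) = (29597 + sqrt(-27142))/(-29758) = (29597 + I*sqrt(27142))*(-1/29758) = -29597/29758 - I*sqrt(27142)/29758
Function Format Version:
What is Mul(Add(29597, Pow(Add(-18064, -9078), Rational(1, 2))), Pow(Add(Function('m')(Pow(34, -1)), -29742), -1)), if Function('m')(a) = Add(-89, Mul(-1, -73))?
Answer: Add(Rational(-29597, 29758), Mul(Rational(-1, 29758), I, Pow(27142, Rational(1, 2)))) ≈ Add(-0.99459, Mul(-0.0055363, I))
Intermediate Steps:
Function('m')(a) = -16 (Function('m')(a) = Add(-89, 73) = -16)
Mul(Add(29597, Pow(Add(-18064, -9078), Rational(1, 2))), Pow(Add(Function('m')(Pow(34, -1)), -29742), -1)) = Mul(Add(29597, Pow(Add(-18064, -9078), Rational(1, 2))), Pow(Add(-16, -29742), -1)) = Mul(Add(29597, Pow(-27142, Rational(1, 2))), Pow(-29758, -1)) = Mul(Add(29597, Mul(I, Pow(27142, Rational(1, 2)))), Rational(-1, 29758)) = Add(Rational(-29597, 29758), Mul(Rational(-1, 29758), I, Pow(27142, Rational(1, 2))))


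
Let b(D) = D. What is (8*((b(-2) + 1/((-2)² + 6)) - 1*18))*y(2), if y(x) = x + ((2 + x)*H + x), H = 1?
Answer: -6368/5 ≈ -1273.6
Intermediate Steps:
y(x) = 2 + 3*x (y(x) = x + ((2 + x)*1 + x) = x + ((2 + x) + x) = x + (2 + 2*x) = 2 + 3*x)
(8*((b(-2) + 1/((-2)² + 6)) - 1*18))*y(2) = (8*((-2 + 1/((-2)² + 6)) - 1*18))*(2 + 3*2) = (8*((-2 + 1/(4 + 6)) - 18))*(2 + 6) = (8*((-2 + 1/10) - 18))*8 = (8*((-2 + ⅒) - 18))*8 = (8*(-19/10 - 18))*8 = (8*(-199/10))*8 = -796/5*8 = -6368/5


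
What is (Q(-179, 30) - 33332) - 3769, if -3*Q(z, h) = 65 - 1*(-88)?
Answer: -37152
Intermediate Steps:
Q(z, h) = -51 (Q(z, h) = -(65 - 1*(-88))/3 = -(65 + 88)/3 = -1/3*153 = -51)
(Q(-179, 30) - 33332) - 3769 = (-51 - 33332) - 3769 = -33383 - 3769 = -37152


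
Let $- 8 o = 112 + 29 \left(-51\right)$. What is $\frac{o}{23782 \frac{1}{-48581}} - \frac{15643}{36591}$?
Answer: $- \frac{2432992790765}{6961657296} \approx -349.48$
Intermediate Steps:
$o = \frac{1367}{8}$ ($o = - \frac{112 + 29 \left(-51\right)}{8} = - \frac{112 - 1479}{8} = \left(- \frac{1}{8}\right) \left(-1367\right) = \frac{1367}{8} \approx 170.88$)
$\frac{o}{23782 \frac{1}{-48581}} - \frac{15643}{36591} = \frac{1367}{8 \frac{23782}{-48581}} - \frac{15643}{36591} = \frac{1367}{8 \cdot 23782 \left(- \frac{1}{48581}\right)} - \frac{15643}{36591} = \frac{1367}{8 \left(- \frac{23782}{48581}\right)} - \frac{15643}{36591} = \frac{1367}{8} \left(- \frac{48581}{23782}\right) - \frac{15643}{36591} = - \frac{66410227}{190256} - \frac{15643}{36591} = - \frac{2432992790765}{6961657296}$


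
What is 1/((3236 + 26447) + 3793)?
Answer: 1/33476 ≈ 2.9872e-5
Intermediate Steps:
1/((3236 + 26447) + 3793) = 1/(29683 + 3793) = 1/33476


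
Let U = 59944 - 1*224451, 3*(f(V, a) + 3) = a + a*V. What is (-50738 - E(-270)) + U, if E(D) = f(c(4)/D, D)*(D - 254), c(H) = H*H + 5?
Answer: -260309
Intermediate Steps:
c(H) = 5 + H² (c(H) = H² + 5 = 5 + H²)
f(V, a) = -3 + a/3 + V*a/3 (f(V, a) = -3 + (a + a*V)/3 = -3 + (a + V*a)/3 = -3 + (a/3 + V*a/3) = -3 + a/3 + V*a/3)
E(D) = (-254 + D)*(4 + D/3) (E(D) = (-3 + D/3 + ((5 + 4²)/D)*D/3)*(D - 254) = (-3 + D/3 + ((5 + 16)/D)*D/3)*(-254 + D) = (-3 + D/3 + (21/D)*D/3)*(-254 + D) = (-3 + D/3 + 7)*(-254 + D) = (4 + D/3)*(-254 + D) = (-254 + D)*(4 + D/3))
U = -164507 (U = 59944 - 224451 = -164507)
(-50738 - E(-270)) + U = (-50738 - (-254 - 270)*(12 - 270)/3) - 164507 = (-50738 - (-524)*(-258)/3) - 164507 = (-50738 - 1*45064) - 164507 = (-50738 - 45064) - 164507 = -95802 - 164507 = -260309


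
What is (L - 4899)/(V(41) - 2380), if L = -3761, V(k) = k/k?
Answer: 8660/2379 ≈ 3.6402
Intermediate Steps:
V(k) = 1
(L - 4899)/(V(41) - 2380) = (-3761 - 4899)/(1 - 2380) = -8660/(-2379) = -8660*(-1/2379) = 8660/2379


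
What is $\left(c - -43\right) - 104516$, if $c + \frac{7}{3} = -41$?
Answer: $- \frac{313549}{3} \approx -1.0452 \cdot 10^{5}$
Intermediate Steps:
$c = - \frac{130}{3}$ ($c = - \frac{7}{3} - 41 = - \frac{130}{3} \approx -43.333$)
$\left(c - -43\right) - 104516 = \left(- \frac{130}{3} - -43\right) - 104516 = \left(- \frac{130}{3} + 43\right) - 104516 = - \frac{1}{3} - 104516 = - \frac{313549}{3}$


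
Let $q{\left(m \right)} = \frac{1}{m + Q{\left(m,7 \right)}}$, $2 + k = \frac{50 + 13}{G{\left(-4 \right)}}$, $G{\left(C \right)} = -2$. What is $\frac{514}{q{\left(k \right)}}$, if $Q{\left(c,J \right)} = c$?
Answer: $-34438$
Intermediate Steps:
$k = - \frac{67}{2}$ ($k = -2 + \frac{50 + 13}{-2} = -2 + 63 \left(- \frac{1}{2}\right) = -2 - \frac{63}{2} = - \frac{67}{2} \approx -33.5$)
$q{\left(m \right)} = \frac{1}{2 m}$ ($q{\left(m \right)} = \frac{1}{m + m} = \frac{1}{2 m}$)
$\frac{514}{q{\left(k \right)}} = \frac{514}{\frac{1}{2} \frac{1}{- \frac{67}{2}}} = \frac{514}{\frac{1}{2} \left(- \frac{2}{67}\right)} = \frac{514}{- \frac{1}{67}} = 514 \left(-67\right) = -34438$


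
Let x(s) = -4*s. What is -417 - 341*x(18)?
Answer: 24135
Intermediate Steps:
-417 - 341*x(18) = -417 - (-1364)*18 = -417 - 341*(-72) = -417 + 24552 = 24135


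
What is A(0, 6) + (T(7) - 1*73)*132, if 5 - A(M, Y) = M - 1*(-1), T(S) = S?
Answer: -8708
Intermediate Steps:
A(M, Y) = 4 - M (A(M, Y) = 5 - (M - 1*(-1)) = 5 - (M + 1) = 5 - (1 + M) = 5 + (-1 - M) = 4 - M)
A(0, 6) + (T(7) - 1*73)*132 = (4 - 1*0) + (7 - 1*73)*132 = (4 + 0) + (7 - 73)*132 = 4 - 66*132 = 4 - 8712 = -8708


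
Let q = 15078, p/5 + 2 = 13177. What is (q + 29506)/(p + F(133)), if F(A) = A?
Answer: 5573/8251 ≈ 0.67543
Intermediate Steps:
p = 65875 (p = -10 + 5*13177 = -10 + 65885 = 65875)
(q + 29506)/(p + F(133)) = (15078 + 29506)/(65875 + 133) = 44584/66008 = 44584*(1/66008) = 5573/8251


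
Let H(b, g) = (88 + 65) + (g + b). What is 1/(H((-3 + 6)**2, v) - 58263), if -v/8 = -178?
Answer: -1/56677 ≈ -1.7644e-5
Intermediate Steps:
v = 1424 (v = -8*(-178) = 1424)
H(b, g) = 153 + b + g (H(b, g) = 153 + (b + g) = 153 + b + g)
1/(H((-3 + 6)**2, v) - 58263) = 1/((153 + (-3 + 6)**2 + 1424) - 58263) = 1/((153 + 3**2 + 1424) - 58263) = 1/((153 + 9 + 1424) - 58263) = 1/(1586 - 58263) = 1/(-56677) = -1/56677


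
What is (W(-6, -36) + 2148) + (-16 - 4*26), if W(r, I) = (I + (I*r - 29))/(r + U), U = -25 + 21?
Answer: 20129/10 ≈ 2012.9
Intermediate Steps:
U = -4
W(r, I) = (-29 + I + I*r)/(-4 + r) (W(r, I) = (I + (I*r - 29))/(r - 4) = (I + (-29 + I*r))/(-4 + r) = (-29 + I + I*r)/(-4 + r))
(W(-6, -36) + 2148) + (-16 - 4*26) = ((-29 - 36 - 36*(-6))/(-4 - 6) + 2148) + (-16 - 4*26) = ((-29 - 36 + 216)/(-10) + 2148) + (-16 - 104) = (-⅒*151 + 2148) - 120 = (-151/10 + 2148) - 120 = 21329/10 - 120 = 20129/10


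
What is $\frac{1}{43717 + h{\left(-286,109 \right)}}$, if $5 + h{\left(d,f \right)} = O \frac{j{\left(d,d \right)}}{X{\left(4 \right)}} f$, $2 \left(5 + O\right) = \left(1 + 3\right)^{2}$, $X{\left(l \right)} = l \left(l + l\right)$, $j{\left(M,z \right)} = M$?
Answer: $\frac{16}{652631} \approx 2.4516 \cdot 10^{-5}$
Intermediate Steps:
$X{\left(l \right)} = 2 l^{2}$ ($X{\left(l \right)} = l 2 l = 2 l^{2}$)
$O = 3$ ($O = -5 + \frac{\left(1 + 3\right)^{2}}{2} = -5 + \frac{4^{2}}{2} = -5 + \frac{1}{2} \cdot 16 = -5 + 8 = 3$)
$h{\left(d,f \right)} = -5 + \frac{3 d f}{32}$ ($h{\left(d,f \right)} = -5 + 3 \frac{d}{2 \cdot 4^{2}} f = -5 + 3 \frac{d}{2 \cdot 16} f = -5 + 3 \frac{d}{32} f = -5 + \frac{3 d}{32} f = -5 + \frac{3 d f}{32}$)
$\frac{1}{43717 + h{\left(-286,109 \right)}} = \frac{1}{43717 + \left(-5 + \frac{3}{32} \left(-286\right) 109\right)} = \frac{1}{43717 - \frac{46841}{16}} = \frac{1}{\frac{652631}{16}} = \frac{16}{652631}$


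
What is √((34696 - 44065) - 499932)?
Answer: 3*I*√56589 ≈ 713.65*I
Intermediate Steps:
√((34696 - 44065) - 499932) = √(-9369 - 499932) = √(-509301) = 3*I*√56589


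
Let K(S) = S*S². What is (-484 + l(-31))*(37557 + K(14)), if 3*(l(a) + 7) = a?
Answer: -60612704/3 ≈ -2.0204e+7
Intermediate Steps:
l(a) = -7 + a/3
K(S) = S³
(-484 + l(-31))*(37557 + K(14)) = (-484 + (-7 + (⅓)*(-31)))*(37557 + 14³) = (-484 + (-7 - 31/3))*(37557 + 2744) = (-484 - 52/3)*40301 = -1504/3*40301 = -60612704/3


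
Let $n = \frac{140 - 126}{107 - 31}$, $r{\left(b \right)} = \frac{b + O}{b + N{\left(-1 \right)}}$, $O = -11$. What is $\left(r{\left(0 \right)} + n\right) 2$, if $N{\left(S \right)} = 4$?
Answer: $- \frac{195}{38} \approx -5.1316$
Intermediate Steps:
$r{\left(b \right)} = \frac{-11 + b}{4 + b}$ ($r{\left(b \right)} = \frac{b - 11}{b + 4} = \frac{-11 + b}{4 + b}$)
$n = \frac{7}{38}$ ($n = \frac{14}{76} = 14 \cdot \frac{1}{76} = \frac{7}{38} \approx 0.18421$)
$\left(r{\left(0 \right)} + n\right) 2 = \left(\frac{-11 + 0}{4 + 0} + \frac{7}{38}\right) 2 = \left(\frac{1}{4} \left(-11\right) + \frac{7}{38}\right) 2 = \left(- \frac{11}{4} + \frac{7}{38}\right) 2 = \left(- \frac{195}{76}\right) 2 = - \frac{195}{38}$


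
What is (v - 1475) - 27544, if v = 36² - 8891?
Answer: -36614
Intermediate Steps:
v = -7595 (v = 1296 - 8891 = -7595)
(v - 1475) - 27544 = (-7595 - 1475) - 27544 = -9070 - 27544 = -36614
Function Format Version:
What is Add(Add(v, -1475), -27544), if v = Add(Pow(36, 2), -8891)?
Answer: -36614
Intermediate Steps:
v = -7595 (v = Add(1296, -8891) = -7595)
Add(Add(v, -1475), -27544) = Add(Add(-7595, -1475), -27544) = Add(-9070, -27544) = -36614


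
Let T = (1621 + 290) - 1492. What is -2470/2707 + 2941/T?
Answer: 6926357/1134233 ≈ 6.1066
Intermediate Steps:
T = 419 (T = 1911 - 1492 = 419)
-2470/2707 + 2941/T = -2470/2707 + 2941/419 = 6926357/1134233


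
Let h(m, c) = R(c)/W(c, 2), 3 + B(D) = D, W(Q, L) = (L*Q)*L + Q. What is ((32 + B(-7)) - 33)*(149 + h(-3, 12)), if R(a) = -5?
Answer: -19657/12 ≈ -1638.1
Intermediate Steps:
W(Q, L) = Q + Q*L**2 (W(Q, L) = Q*L**2 + Q = Q + Q*L**2)
B(D) = -3 + D
h(m, c) = -1/c (h(m, c) = -5*1/(c*(1 + 2**2)) = -5*1/(c*(1 + 4)) = -5*1/(5*c) = -1/c)
((32 + B(-7)) - 33)*(149 + h(-3, 12)) = ((32 + (-3 - 7)) - 33)*(149 - 1/12) = ((32 - 10) - 33)*(149 - 1*1/12) = (22 - 33)*(149 - 1/12) = -11*1787/12 = -19657/12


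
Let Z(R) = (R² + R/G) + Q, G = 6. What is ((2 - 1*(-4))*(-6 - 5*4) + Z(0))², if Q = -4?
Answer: 25600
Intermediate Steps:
Z(R) = -4 + R² + R/6 (Z(R) = (R² + R/6) - 4 = -4 + R² + R/6)
((2 - 1*(-4))*(-6 - 5*4) + Z(0))² = ((2 - 1*(-4))*(-6 - 5*4) + (-4 + 0² + (⅙)*0))² = ((2 + 4)*(-6 - 20) + (-4 + 0 + 0))² = (6*(-26) - 4)² = (-156 - 4)² = (-160)² = 25600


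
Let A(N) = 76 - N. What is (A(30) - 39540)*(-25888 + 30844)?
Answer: -195732264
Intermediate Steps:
(A(30) - 39540)*(-25888 + 30844) = ((76 - 1*30) - 39540)*(-25888 + 30844) = ((76 - 30) - 39540)*4956 = (46 - 39540)*4956 = -39494*4956 = -195732264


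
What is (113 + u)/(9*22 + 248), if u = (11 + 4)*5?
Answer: 94/223 ≈ 0.42152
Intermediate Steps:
u = 75 (u = 15*5 = 75)
(113 + u)/(9*22 + 248) = (113 + 75)/(9*22 + 248) = 188/(198 + 248) = 188/446 = 188*(1/446) = 94/223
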